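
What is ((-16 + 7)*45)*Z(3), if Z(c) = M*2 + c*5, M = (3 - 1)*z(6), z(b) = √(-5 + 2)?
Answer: -6075 - 1620*I*√3 ≈ -6075.0 - 2805.9*I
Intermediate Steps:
z(b) = I*√3 (z(b) = √(-3) = I*√3)
M = 2*I*√3 (M = (3 - 1)*(I*√3) = 2*(I*√3) = 2*I*√3 ≈ 3.4641*I)
Z(c) = 5*c + 4*I*√3 (Z(c) = (2*I*√3)*2 + c*5 = 4*I*√3 + 5*c = 5*c + 4*I*√3)
((-16 + 7)*45)*Z(3) = ((-16 + 7)*45)*(5*3 + 4*I*√3) = (-9*45)*(15 + 4*I*√3) = -405*(15 + 4*I*√3) = -6075 - 1620*I*√3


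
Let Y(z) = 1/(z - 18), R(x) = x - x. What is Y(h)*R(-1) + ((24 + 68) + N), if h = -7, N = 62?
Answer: 154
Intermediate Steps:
R(x) = 0
Y(z) = 1/(-18 + z)
Y(h)*R(-1) + ((24 + 68) + N) = 0/(-18 - 7) + ((24 + 68) + 62) = 0/(-25) + (92 + 62) = -1/25*0 + 154 = 0 + 154 = 154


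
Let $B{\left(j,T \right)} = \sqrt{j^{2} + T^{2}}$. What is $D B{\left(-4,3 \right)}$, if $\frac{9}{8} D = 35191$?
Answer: $\frac{1407640}{9} \approx 1.564 \cdot 10^{5}$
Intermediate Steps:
$D = \frac{281528}{9}$ ($D = \frac{8}{9} \cdot 35191 = \frac{281528}{9} \approx 31281.0$)
$B{\left(j,T \right)} = \sqrt{T^{2} + j^{2}}$
$D B{\left(-4,3 \right)} = \frac{281528 \sqrt{3^{2} + \left(-4\right)^{2}}}{9} = \frac{281528 \sqrt{9 + 16}}{9} = \frac{281528 \sqrt{25}}{9} = \frac{281528}{9} \cdot 5 = \frac{1407640}{9}$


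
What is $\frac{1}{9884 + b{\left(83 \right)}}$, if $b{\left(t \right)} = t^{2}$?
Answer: $\frac{1}{16773} \approx 5.962 \cdot 10^{-5}$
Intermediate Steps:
$\frac{1}{9884 + b{\left(83 \right)}} = \frac{1}{9884 + 83^{2}} = \frac{1}{9884 + 6889} = \frac{1}{16773}$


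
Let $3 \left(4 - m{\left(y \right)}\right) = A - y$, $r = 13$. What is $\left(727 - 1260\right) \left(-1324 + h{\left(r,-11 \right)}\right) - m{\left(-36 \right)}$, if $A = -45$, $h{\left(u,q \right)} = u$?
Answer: $698756$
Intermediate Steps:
$m{\left(y \right)} = 19 + \frac{y}{3}$ ($m{\left(y \right)} = 4 - \frac{-45 - y}{3} = 4 + \left(15 + \frac{y}{3}\right) = 19 + \frac{y}{3}$)
$\left(727 - 1260\right) \left(-1324 + h{\left(r,-11 \right)}\right) - m{\left(-36 \right)} = \left(727 - 1260\right) \left(-1324 + 13\right) - \left(19 + \frac{1}{3} \left(-36\right)\right) = \left(-533\right) \left(-1311\right) - \left(19 - 12\right) = 698763 - 7 = 698756$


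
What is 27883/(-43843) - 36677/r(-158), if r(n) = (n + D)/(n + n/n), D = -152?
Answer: -252469308357/13591330 ≈ -18576.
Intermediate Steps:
r(n) = (-152 + n)/(1 + n) (r(n) = (n - 152)/(n + n/n) = (-152 + n)/(n + 1) = (-152 + n)/(1 + n))
27883/(-43843) - 36677/r(-158) = 27883/(-43843) - 36677*(1 - 158)/(-152 - 158) = 27883*(-1/43843) - 36677/(-310/(-157)) = -27883/43843 - 36677/((-1/157*(-310))) = -27883/43843 - 36677/310/157 = -27883/43843 - 36677*157/310 = -27883/43843 - 5758289/310 = -252469308357/13591330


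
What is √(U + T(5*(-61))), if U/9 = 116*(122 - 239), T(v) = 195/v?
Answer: I*√454515087/61 ≈ 349.5*I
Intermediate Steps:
U = -122148 (U = 9*(116*(122 - 239)) = 9*(116*(-117)) = 9*(-13572) = -122148)
√(U + T(5*(-61))) = √(-122148 + 195/((5*(-61)))) = √(-122148 + 195/(-305)) = √(-122148 + 195*(-1/305)) = √(-122148 - 39/61) = √(-7451067/61) = I*√454515087/61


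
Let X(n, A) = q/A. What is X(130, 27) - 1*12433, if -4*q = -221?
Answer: -1342543/108 ≈ -12431.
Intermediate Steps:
q = 221/4 (q = -1/4*(-221) = 221/4 ≈ 55.250)
X(n, A) = 221/(4*A)
X(130, 27) - 1*12433 = (221/4)/27 - 1*12433 = (221/4)*(1/27) - 12433 = 221/108 - 12433 = -1342543/108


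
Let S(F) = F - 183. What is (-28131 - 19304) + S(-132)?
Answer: -47750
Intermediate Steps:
S(F) = -183 + F
(-28131 - 19304) + S(-132) = (-28131 - 19304) + (-183 - 132) = -47435 - 315 = -47750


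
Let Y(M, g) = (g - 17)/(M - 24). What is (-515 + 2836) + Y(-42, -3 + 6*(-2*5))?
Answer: 76633/33 ≈ 2322.2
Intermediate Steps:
Y(M, g) = (-17 + g)/(-24 + M)
(-515 + 2836) + Y(-42, -3 + 6*(-2*5)) = (-515 + 2836) + (-17 + (-3 + 6*(-2*5)))/(-24 - 42) = 2321 + (-17 + (-3 + 6*(-10)))/(-66) = 2321 - (-17 + (-3 - 60))/66 = 2321 - (-17 - 63)/66 = 2321 - 1/66*(-80) = 2321 + 40/33 = 76633/33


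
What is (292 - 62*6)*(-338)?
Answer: 27040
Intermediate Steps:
(292 - 62*6)*(-338) = (292 - 372)*(-338) = -80*(-338) = 27040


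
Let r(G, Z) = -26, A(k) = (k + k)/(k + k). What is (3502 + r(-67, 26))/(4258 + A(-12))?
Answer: 3476/4259 ≈ 0.81615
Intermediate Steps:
A(k) = 1 (A(k) = (2*k)/((2*k)) = (2*k)*(1/(2*k)) = 1)
(3502 + r(-67, 26))/(4258 + A(-12)) = (3502 - 26)/(4258 + 1) = 3476/4259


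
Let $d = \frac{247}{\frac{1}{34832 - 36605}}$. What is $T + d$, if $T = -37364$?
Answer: $-475295$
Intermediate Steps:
$d = -437931$ ($d = \frac{247}{\frac{1}{-1773}} = \frac{247}{- \frac{1}{1773}} = 247 \left(-1773\right) = -437931$)
$T + d = -37364 - 437931 = -475295$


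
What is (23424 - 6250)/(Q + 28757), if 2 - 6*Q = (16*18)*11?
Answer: 25761/42344 ≈ 0.60837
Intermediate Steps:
Q = -1583/3 (Q = 1/3 - 16*18*11/6 = 1/3 - 48*11 = 1/3 - 1/6*3168 = 1/3 - 528 = -1583/3 ≈ -527.67)
(23424 - 6250)/(Q + 28757) = (23424 - 6250)/(-1583/3 + 28757) = 17174/(84688/3) = 17174*(3/84688) = 25761/42344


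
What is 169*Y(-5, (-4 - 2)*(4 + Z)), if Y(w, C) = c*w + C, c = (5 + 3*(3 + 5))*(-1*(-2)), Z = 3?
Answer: -56108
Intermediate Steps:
c = 58 (c = (5 + 3*8)*2 = (5 + 24)*2 = 29*2 = 58)
Y(w, C) = C + 58*w (Y(w, C) = 58*w + C = C + 58*w)
169*Y(-5, (-4 - 2)*(4 + Z)) = 169*((-4 - 2)*(4 + 3) + 58*(-5)) = 169*(-6*7 - 290) = 169*(-42 - 290) = 169*(-332) = -56108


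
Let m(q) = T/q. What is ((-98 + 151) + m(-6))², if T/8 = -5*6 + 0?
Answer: 8649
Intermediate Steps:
T = -240 (T = 8*(-5*6 + 0) = 8*(-30 + 0) = 8*(-30) = -240)
m(q) = -240/q
((-98 + 151) + m(-6))² = ((-98 + 151) - 240/(-6))² = (53 - 240*(-⅙))² = (53 + 40)² = 93² = 8649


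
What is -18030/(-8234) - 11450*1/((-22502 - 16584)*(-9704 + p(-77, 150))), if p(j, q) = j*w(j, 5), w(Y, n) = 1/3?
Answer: 5142451542930/2348504061359 ≈ 2.1897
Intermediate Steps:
w(Y, n) = ⅓
p(j, q) = j/3 (p(j, q) = j*(⅓) = j/3)
-18030/(-8234) - 11450*1/((-22502 - 16584)*(-9704 + p(-77, 150))) = -18030/(-8234) - 11450*1/((-22502 - 16584)*(-9704 + (⅓)*(-77))) = -18030*(-1/8234) - 11450*(-1/(39086*(-9704 - 77/3))) = 9015/4117 - 11450/((-39086*(-29189/3))) = 9015/4117 - 11450/1140881254/3 = 9015/4117 - 11450*3/1140881254 = 9015/4117 - 17175/570440627 = 5142451542930/2348504061359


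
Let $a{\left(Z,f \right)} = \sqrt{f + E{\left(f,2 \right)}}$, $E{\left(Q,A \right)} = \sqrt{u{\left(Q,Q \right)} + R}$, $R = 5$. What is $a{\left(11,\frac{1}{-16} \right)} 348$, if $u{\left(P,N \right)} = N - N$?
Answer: $87 \sqrt{-1 + 16 \sqrt{5}} \approx 513.06$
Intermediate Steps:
$u{\left(P,N \right)} = 0$
$E{\left(Q,A \right)} = \sqrt{5}$ ($E{\left(Q,A \right)} = \sqrt{0 + 5} = \sqrt{5}$)
$a{\left(Z,f \right)} = \sqrt{f + \sqrt{5}}$
$a{\left(11,\frac{1}{-16} \right)} 348 = \sqrt{\frac{1}{-16} + \sqrt{5}} \cdot 348 = \sqrt{- \frac{1}{16} + \sqrt{5}} \cdot 348 = 348 \sqrt{- \frac{1}{16} + \sqrt{5}}$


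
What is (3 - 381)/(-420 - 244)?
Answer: 189/332 ≈ 0.56928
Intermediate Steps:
(3 - 381)/(-420 - 244) = -378/(-664) = -378*(-1/664) = 189/332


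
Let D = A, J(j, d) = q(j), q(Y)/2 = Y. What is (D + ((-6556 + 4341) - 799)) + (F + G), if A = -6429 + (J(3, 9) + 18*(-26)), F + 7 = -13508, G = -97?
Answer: -23517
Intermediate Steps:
F = -13515 (F = -7 - 13508 = -13515)
q(Y) = 2*Y
J(j, d) = 2*j
A = -6891 (A = -6429 + (2*3 + 18*(-26)) = -6429 + (6 - 468) = -6429 - 462 = -6891)
D = -6891
(D + ((-6556 + 4341) - 799)) + (F + G) = (-6891 + ((-6556 + 4341) - 799)) + (-13515 - 97) = (-6891 + (-2215 - 799)) - 13612 = (-6891 - 3014) - 13612 = -9905 - 13612 = -23517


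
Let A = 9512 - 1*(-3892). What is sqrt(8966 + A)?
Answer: sqrt(22370) ≈ 149.57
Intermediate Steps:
A = 13404 (A = 9512 + 3892 = 13404)
sqrt(8966 + A) = sqrt(8966 + 13404) = sqrt(22370)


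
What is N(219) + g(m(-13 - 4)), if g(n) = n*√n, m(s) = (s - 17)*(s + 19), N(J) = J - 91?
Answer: 128 - 136*I*√17 ≈ 128.0 - 560.74*I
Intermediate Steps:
N(J) = -91 + J
m(s) = (-17 + s)*(19 + s)
g(n) = n^(3/2)
N(219) + g(m(-13 - 4)) = (-91 + 219) + (-323 + (-13 - 4)² + 2*(-13 - 4))^(3/2) = 128 + (-323 + (-17)² + 2*(-17))^(3/2) = 128 + (-323 + 289 - 34)^(3/2) = 128 + (-68)^(3/2) = 128 - 136*I*√17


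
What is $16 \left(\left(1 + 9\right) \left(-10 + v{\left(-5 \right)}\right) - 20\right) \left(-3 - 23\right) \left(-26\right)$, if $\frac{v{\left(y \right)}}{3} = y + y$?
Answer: $-4542720$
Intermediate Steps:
$v{\left(y \right)} = 6 y$ ($v{\left(y \right)} = 3 \left(y + y\right) = 3 \cdot 2 y = 6 y$)
$16 \left(\left(1 + 9\right) \left(-10 + v{\left(-5 \right)}\right) - 20\right) \left(-3 - 23\right) \left(-26\right) = 16 \left(\left(1 + 9\right) \left(-10 + 6 \left(-5\right)\right) - 20\right) \left(-3 - 23\right) \left(-26\right) = 16 \left(10 \left(-10 - 30\right) - 20\right) \left(-26\right) \left(-26\right) = 16 \left(10 \left(-40\right) - 20\right) \left(-26\right) \left(-26\right) = 16 \left(-400 - 20\right) \left(-26\right) \left(-26\right) = 16 \left(\left(-420\right) \left(-26\right)\right) \left(-26\right) = 16 \cdot 10920 \left(-26\right) = 174720 \left(-26\right) = -4542720$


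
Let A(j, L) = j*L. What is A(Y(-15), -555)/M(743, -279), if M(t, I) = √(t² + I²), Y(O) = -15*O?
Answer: -24975*√629890/125978 ≈ -157.34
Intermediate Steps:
A(j, L) = L*j
M(t, I) = √(I² + t²)
A(Y(-15), -555)/M(743, -279) = (-(-8325)*(-15))/(√((-279)² + 743²)) = (-555*225)/(√(77841 + 552049)) = -124875*√629890/629890 = -24975*√629890/125978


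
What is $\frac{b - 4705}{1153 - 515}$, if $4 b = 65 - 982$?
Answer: $- \frac{19737}{2552} \approx -7.7339$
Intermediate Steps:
$b = - \frac{917}{4}$ ($b = \frac{65 - 982}{4} = \frac{1}{4} \left(-917\right) = - \frac{917}{4} \approx -229.25$)
$\frac{b - 4705}{1153 - 515} = \frac{- \frac{917}{4} - 4705}{1153 - 515} = - \frac{19737}{4 \cdot 638} = \left(- \frac{19737}{4}\right) \frac{1}{638} = - \frac{19737}{2552}$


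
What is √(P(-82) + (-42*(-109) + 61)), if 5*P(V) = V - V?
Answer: √4639 ≈ 68.110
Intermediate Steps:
P(V) = 0 (P(V) = (V - V)/5 = (⅕)*0 = 0)
√(P(-82) + (-42*(-109) + 61)) = √(0 + (-42*(-109) + 61)) = √(0 + (4578 + 61)) = √(0 + 4639) = √4639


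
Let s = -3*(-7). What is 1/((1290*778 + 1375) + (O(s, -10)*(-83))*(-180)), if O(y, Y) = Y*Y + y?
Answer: 1/2812735 ≈ 3.5553e-7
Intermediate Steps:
s = 21
O(y, Y) = y + Y² (O(y, Y) = Y² + y = y + Y²)
1/((1290*778 + 1375) + (O(s, -10)*(-83))*(-180)) = 1/((1290*778 + 1375) + ((21 + (-10)²)*(-83))*(-180)) = 1/((1003620 + 1375) + ((21 + 100)*(-83))*(-180)) = 1/(1004995 + (121*(-83))*(-180)) = 1/(1004995 - 10043*(-180)) = 1/(1004995 + 1807740) = 1/2812735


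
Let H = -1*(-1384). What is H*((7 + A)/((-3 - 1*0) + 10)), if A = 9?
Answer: 22144/7 ≈ 3163.4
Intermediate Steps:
H = 1384
H*((7 + A)/((-3 - 1*0) + 10)) = 1384*((7 + 9)/((-3 - 1*0) + 10)) = 1384*(16/((-3 + 0) + 10)) = 1384*(16/(-3 + 10)) = 1384*(16/7) = 22144/7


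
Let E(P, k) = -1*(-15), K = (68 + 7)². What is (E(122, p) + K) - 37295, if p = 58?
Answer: -31655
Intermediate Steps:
K = 5625 (K = 75² = 5625)
E(P, k) = 15
(E(122, p) + K) - 37295 = (15 + 5625) - 37295 = 5640 - 37295 = -31655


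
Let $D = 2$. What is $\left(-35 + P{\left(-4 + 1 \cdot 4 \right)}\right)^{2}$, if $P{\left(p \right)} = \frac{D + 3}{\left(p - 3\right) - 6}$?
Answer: $\frac{102400}{81} \approx 1264.2$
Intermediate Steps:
$P{\left(p \right)} = \frac{5}{-9 + p}$ ($P{\left(p \right)} = \frac{2 + 3}{\left(p - 3\right) - 6} = \frac{5}{\left(-3 + p\right) - 6} = \frac{5}{-9 + p}$)
$\left(-35 + P{\left(-4 + 1 \cdot 4 \right)}\right)^{2} = \left(-35 + \frac{5}{-9 + \left(-4 + 1 \cdot 4\right)}\right)^{2} = \left(-35 + \frac{5}{-9 + \left(-4 + 4\right)}\right)^{2} = \left(-35 + \frac{5}{-9 + 0}\right)^{2} = \left(-35 + \frac{5}{-9}\right)^{2} = \left(-35 + 5 \left(- \frac{1}{9}\right)\right)^{2} = \left(-35 - \frac{5}{9}\right)^{2} = \left(- \frac{320}{9}\right)^{2} = \frac{102400}{81}$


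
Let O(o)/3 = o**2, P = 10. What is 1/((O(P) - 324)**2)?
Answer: 1/576 ≈ 0.0017361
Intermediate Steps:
O(o) = 3*o**2
1/((O(P) - 324)**2) = 1/((3*10**2 - 324)**2) = 1/((3*100 - 324)**2) = 1/((300 - 324)**2) = 1/((-24)**2) = 1/576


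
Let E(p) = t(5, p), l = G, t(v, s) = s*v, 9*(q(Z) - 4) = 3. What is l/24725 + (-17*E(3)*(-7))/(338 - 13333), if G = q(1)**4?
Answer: -1211234/9839475 ≈ -0.12310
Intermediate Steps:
q(Z) = 13/3 (q(Z) = 4 + (1/9)*3 = 4 + 1/3 = 13/3)
G = 28561/81 (G = (13/3)**4 = 28561/81 ≈ 352.60)
l = 28561/81 ≈ 352.60
E(p) = 5*p (E(p) = p*5 = 5*p)
l/24725 + (-17*E(3)*(-7))/(338 - 13333) = (28561/81)/24725 + (-85*3*(-7))/(338 - 13333) = (28561/81)*(1/24725) + (-17*15*(-7))/(-12995) = 28561/2002725 - 255*(-7)*(-1/12995) = 28561/2002725 + 1785*(-1/12995) = 28561/2002725 - 357/2599 = -1211234/9839475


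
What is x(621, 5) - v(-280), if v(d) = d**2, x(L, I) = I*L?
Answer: -75295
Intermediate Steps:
x(621, 5) - v(-280) = 5*621 - 1*(-280)**2 = 3105 - 1*78400 = 3105 - 78400 = -75295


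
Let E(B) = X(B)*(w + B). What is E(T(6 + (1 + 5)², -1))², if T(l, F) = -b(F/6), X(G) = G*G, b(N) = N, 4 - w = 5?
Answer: 25/46656 ≈ 0.00053584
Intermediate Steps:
w = -1 (w = 4 - 1*5 = 4 - 5 = -1)
X(G) = G²
T(l, F) = -F/6
E(B) = B²*(-1 + B)
E(T(6 + (1 + 5)², -1))² = ((-⅙*(-1))²*(-1 - ⅙*(-1)))² = ((⅙)²*(-1 + ⅙))² = ((1/36)*(-⅚))² = (-5/216)² = 25/46656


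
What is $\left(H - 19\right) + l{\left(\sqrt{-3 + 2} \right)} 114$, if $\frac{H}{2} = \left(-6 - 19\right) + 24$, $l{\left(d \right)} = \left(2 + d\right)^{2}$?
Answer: $321 + 456 i \approx 321.0 + 456.0 i$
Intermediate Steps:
$H = -2$ ($H = 2 \left(\left(-6 - 19\right) + 24\right) = 2 \left(-25 + 24\right) = 2 \left(-1\right) = -2$)
$\left(H - 19\right) + l{\left(\sqrt{-3 + 2} \right)} 114 = \left(-2 - 19\right) + \left(2 + \sqrt{-3 + 2}\right)^{2} \cdot 114 = -21 + \left(2 + \sqrt{-1}\right)^{2} \cdot 114 = -21 + \left(2 + i\right)^{2} \cdot 114 = -21 + 114 \left(2 + i\right)^{2}$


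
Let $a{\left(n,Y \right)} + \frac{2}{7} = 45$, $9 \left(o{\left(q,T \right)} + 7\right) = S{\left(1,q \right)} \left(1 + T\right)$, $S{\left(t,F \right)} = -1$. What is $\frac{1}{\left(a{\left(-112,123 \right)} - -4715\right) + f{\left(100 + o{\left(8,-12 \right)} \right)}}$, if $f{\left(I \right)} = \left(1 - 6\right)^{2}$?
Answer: $\frac{7}{33493} \approx 0.000209$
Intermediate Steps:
$o{\left(q,T \right)} = - \frac{64}{9} - \frac{T}{9}$ ($o{\left(q,T \right)} = -7 + \frac{\left(-1\right) \left(1 + T\right)}{9} = -7 + \frac{-1 - T}{9} = -7 - \left(\frac{1}{9} + \frac{T}{9}\right) = - \frac{64}{9} - \frac{T}{9}$)
$a{\left(n,Y \right)} = \frac{313}{7}$ ($a{\left(n,Y \right)} = - \frac{2}{7} + 45 = \frac{313}{7}$)
$f{\left(I \right)} = 25$ ($f{\left(I \right)} = \left(-5\right)^{2} = 25$)
$\frac{1}{\left(a{\left(-112,123 \right)} - -4715\right) + f{\left(100 + o{\left(8,-12 \right)} \right)}} = \frac{1}{\left(\frac{313}{7} - -4715\right) + 25} = \frac{1}{\left(\frac{313}{7} + 4715\right) + 25} = \frac{1}{\frac{33318}{7} + 25} = \frac{1}{\frac{33493}{7}} = \frac{7}{33493}$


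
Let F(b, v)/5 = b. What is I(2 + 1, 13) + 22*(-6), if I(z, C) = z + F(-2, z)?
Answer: -139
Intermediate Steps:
F(b, v) = 5*b
I(z, C) = -10 + z (I(z, C) = z + 5*(-2) = z - 10 = -10 + z)
I(2 + 1, 13) + 22*(-6) = (-10 + (2 + 1)) + 22*(-6) = (-10 + 3) - 132 = -7 - 132 = -139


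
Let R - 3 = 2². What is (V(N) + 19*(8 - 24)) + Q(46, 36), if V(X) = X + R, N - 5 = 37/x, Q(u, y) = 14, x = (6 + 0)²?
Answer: -9971/36 ≈ -276.97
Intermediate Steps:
R = 7 (R = 3 + 2² = 3 + 4 = 7)
x = 36 (x = 6² = 36)
N = 217/36 (N = 5 + 37/36 = 217/36 ≈ 6.0278)
V(X) = 7 + X (V(X) = X + 7 = 7 + X)
(V(N) + 19*(8 - 24)) + Q(46, 36) = ((7 + 217/36) + 19*(8 - 24)) + 14 = (469/36 + 19*(-16)) + 14 = (469/36 - 304) + 14 = -10475/36 + 14 = -9971/36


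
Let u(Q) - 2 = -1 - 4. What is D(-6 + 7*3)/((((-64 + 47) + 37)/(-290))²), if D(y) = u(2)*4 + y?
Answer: 2523/4 ≈ 630.75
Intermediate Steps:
u(Q) = -3 (u(Q) = 2 + (-1 - 4) = 2 - 5 = -3)
D(y) = -12 + y (D(y) = -3*4 + y = -12 + y)
D(-6 + 7*3)/((((-64 + 47) + 37)/(-290))²) = (-12 + (-6 + 7*3))/((((-64 + 47) + 37)/(-290))²) = (-12 + (-6 + 21))/(((-17 + 37)*(-1/290))²) = (-12 + 15)/((20*(-1/290))²) = 3/((-2/29)²) = 3/(4/841) = 3*(841/4) = 2523/4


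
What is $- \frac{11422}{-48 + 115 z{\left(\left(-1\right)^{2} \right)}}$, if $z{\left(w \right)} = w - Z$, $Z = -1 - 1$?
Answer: $- \frac{11422}{297} \approx -38.458$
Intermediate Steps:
$Z = -2$ ($Z = -1 - 1 = -2$)
$z{\left(w \right)} = 2 + w$ ($z{\left(w \right)} = w - -2 = w + 2 = 2 + w$)
$- \frac{11422}{-48 + 115 z{\left(\left(-1\right)^{2} \right)}} = - \frac{11422}{-48 + 115 \left(2 + \left(-1\right)^{2}\right)} = - \frac{11422}{-48 + 115 \left(2 + 1\right)} = - \frac{11422}{-48 + 115 \cdot 3} = - \frac{11422}{-48 + 345} = - \frac{11422}{297}$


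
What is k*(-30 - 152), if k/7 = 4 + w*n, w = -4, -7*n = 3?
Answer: -7280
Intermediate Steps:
n = -3/7 (n = -⅐*3 = -3/7 ≈ -0.42857)
k = 40 (k = 7*(4 - 4*(-3/7)) = 7*(4 + 12/7) = 7*(40/7) = 40)
k*(-30 - 152) = 40*(-30 - 152) = 40*(-182) = -7280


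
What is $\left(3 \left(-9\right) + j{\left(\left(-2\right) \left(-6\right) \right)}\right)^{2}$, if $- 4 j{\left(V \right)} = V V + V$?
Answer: $4356$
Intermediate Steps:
$j{\left(V \right)} = - \frac{V}{4} - \frac{V^{2}}{4}$ ($j{\left(V \right)} = - \frac{V V + V}{4} = - \frac{V^{2} + V}{4} = - \frac{V + V^{2}}{4} = - \frac{V}{4} - \frac{V^{2}}{4}$)
$\left(3 \left(-9\right) + j{\left(\left(-2\right) \left(-6\right) \right)}\right)^{2} = \left(3 \left(-9\right) - \frac{\left(-2\right) \left(-6\right) \left(1 - -12\right)}{4}\right)^{2} = \left(-27 - 3 \left(1 + 12\right)\right)^{2} = \left(-27 - 3 \cdot 13\right)^{2} = \left(-27 - 39\right)^{2} = \left(-66\right)^{2} = 4356$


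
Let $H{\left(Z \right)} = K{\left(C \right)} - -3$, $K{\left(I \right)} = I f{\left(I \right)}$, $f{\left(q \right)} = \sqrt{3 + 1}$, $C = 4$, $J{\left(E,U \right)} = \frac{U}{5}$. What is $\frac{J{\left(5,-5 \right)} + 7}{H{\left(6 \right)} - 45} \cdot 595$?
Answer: $-105$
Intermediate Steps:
$J{\left(E,U \right)} = \frac{U}{5}$ ($J{\left(E,U \right)} = U \frac{1}{5} = \frac{U}{5}$)
$f{\left(q \right)} = 2$ ($f{\left(q \right)} = \sqrt{4} = 2$)
$K{\left(I \right)} = 2 I$ ($K{\left(I \right)} = I 2 = 2 I$)
$H{\left(Z \right)} = 11$ ($H{\left(Z \right)} = 2 \cdot 4 - -3 = 8 + 3 = 11$)
$\frac{J{\left(5,-5 \right)} + 7}{H{\left(6 \right)} - 45} \cdot 595 = \frac{\frac{1}{5} \left(-5\right) + 7}{11 - 45} \cdot 595 = \frac{-1 + 7}{-34} \cdot 595 = 6 \left(- \frac{1}{34}\right) 595 = \left(- \frac{3}{17}\right) 595 = -105$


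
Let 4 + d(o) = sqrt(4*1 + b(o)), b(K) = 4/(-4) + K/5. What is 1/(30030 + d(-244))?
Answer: 150130/4507803609 - I*sqrt(1145)/4507803609 ≈ 3.3304e-5 - 7.5065e-9*I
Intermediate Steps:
b(K) = -1 + K/5 (b(K) = 4*(-1/4) + K*(1/5) = -1 + K/5)
d(o) = -4 + sqrt(3 + o/5) (d(o) = -4 + sqrt(4*1 + (-1 + o/5)) = -4 + sqrt(4 + (-1 + o/5)) = -4 + sqrt(3 + o/5))
1/(30030 + d(-244)) = 1/(30030 + (-4 + sqrt(75 + 5*(-244))/5)) = 1/(30030 + (-4 + sqrt(75 - 1220)/5)) = 1/(30030 + (-4 + sqrt(-1145)/5)) = 1/(30030 + (-4 + (I*sqrt(1145))/5)) = 1/(30030 + (-4 + I*sqrt(1145)/5)) = 1/(30026 + I*sqrt(1145)/5)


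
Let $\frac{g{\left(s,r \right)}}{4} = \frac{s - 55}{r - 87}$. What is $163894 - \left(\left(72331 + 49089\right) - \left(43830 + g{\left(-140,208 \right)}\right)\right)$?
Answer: $\frac{10442004}{121} \approx 86298.0$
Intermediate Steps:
$g{\left(s,r \right)} = \frac{4 \left(-55 + s\right)}{-87 + r}$ ($g{\left(s,r \right)} = 4 \frac{s - 55}{r - 87} = 4 \frac{-55 + s}{r - 87} = 4 \frac{-55 + s}{-87 + r} = \frac{4 \left(-55 + s\right)}{-87 + r}$)
$163894 - \left(\left(72331 + 49089\right) - \left(43830 + g{\left(-140,208 \right)}\right)\right) = 163894 - \left(\left(72331 + 49089\right) - \left(43830 + \frac{4 \left(-55 - 140\right)}{-87 + 208}\right)\right) = 163894 - \left(121420 - \left(43830 + 4 \cdot \frac{1}{121} \left(-195\right)\right)\right) = 163894 - \left(121420 - \frac{5302650}{121}\right) = 163894 - \frac{9389170}{121} = \frac{10442004}{121}$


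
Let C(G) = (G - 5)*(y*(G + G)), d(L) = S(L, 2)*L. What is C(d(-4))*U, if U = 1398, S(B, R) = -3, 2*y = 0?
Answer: 0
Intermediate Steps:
y = 0 (y = (1/2)*0 = 0)
d(L) = -3*L
C(G) = 0 (C(G) = (G - 5)*(0*(G + G)) = (-5 + G)*(0*(2*G)) = (-5 + G)*0 = 0)
C(d(-4))*U = 0*1398 = 0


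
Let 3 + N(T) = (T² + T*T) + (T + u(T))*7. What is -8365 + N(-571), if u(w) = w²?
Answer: 2922004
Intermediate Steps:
N(T) = -3 + 7*T + 9*T² (N(T) = -3 + ((T² + T*T) + (T + T²)*7) = -3 + ((T² + T²) + (7*T + 7*T²)) = -3 + (2*T² + (7*T + 7*T²)) = -3 + (7*T + 9*T²) = -3 + 7*T + 9*T²)
-8365 + N(-571) = -8365 + (-3 + 7*(-571) + 9*(-571)²) = -8365 + (-3 - 3997 + 9*326041) = -8365 + (-3 - 3997 + 2934369) = -8365 + 2930369 = 2922004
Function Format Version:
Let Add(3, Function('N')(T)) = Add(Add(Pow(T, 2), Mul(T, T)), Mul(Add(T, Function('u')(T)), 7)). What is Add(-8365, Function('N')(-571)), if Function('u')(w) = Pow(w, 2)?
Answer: 2922004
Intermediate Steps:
Function('N')(T) = Add(-3, Mul(7, T), Mul(9, Pow(T, 2))) (Function('N')(T) = Add(-3, Add(Add(Pow(T, 2), Mul(T, T)), Mul(Add(T, Pow(T, 2)), 7))) = Add(-3, Add(Add(Pow(T, 2), Pow(T, 2)), Add(Mul(7, T), Mul(7, Pow(T, 2))))) = Add(-3, Add(Mul(2, Pow(T, 2)), Add(Mul(7, T), Mul(7, Pow(T, 2))))) = Add(-3, Add(Mul(7, T), Mul(9, Pow(T, 2)))) = Add(-3, Mul(7, T), Mul(9, Pow(T, 2))))
Add(-8365, Function('N')(-571)) = Add(-8365, Add(-3, Mul(7, -571), Mul(9, Pow(-571, 2)))) = Add(-8365, Add(-3, -3997, Mul(9, 326041))) = Add(-8365, Add(-3, -3997, 2934369)) = Add(-8365, 2930369) = 2922004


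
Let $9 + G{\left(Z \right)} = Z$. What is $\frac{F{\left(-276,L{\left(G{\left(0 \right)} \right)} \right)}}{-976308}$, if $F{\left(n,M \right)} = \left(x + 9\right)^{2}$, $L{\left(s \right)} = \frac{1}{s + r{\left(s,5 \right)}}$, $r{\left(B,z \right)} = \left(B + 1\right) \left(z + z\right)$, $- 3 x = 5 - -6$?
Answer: $- \frac{64}{2196693} \approx -2.9135 \cdot 10^{-5}$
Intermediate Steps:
$G{\left(Z \right)} = -9 + Z$
$x = - \frac{11}{3}$ ($x = - \frac{5 - -6}{3} = - \frac{5 + 6}{3} = \left(- \frac{1}{3}\right) 11 = - \frac{11}{3} \approx -3.6667$)
$r{\left(B,z \right)} = 2 z \left(1 + B\right)$ ($r{\left(B,z \right)} = \left(1 + B\right) 2 z = 2 z \left(1 + B\right)$)
$L{\left(s \right)} = \frac{1}{10 + 11 s}$ ($L{\left(s \right)} = \frac{1}{s + 2 \cdot 5 \left(1 + s\right)} = \frac{1}{s + \left(10 + 10 s\right)} = \frac{1}{10 + 11 s}$)
$F{\left(n,M \right)} = \frac{256}{9}$ ($F{\left(n,M \right)} = \left(- \frac{11}{3} + 9\right)^{2} = \left(\frac{16}{3}\right)^{2} = \frac{256}{9}$)
$\frac{F{\left(-276,L{\left(G{\left(0 \right)} \right)} \right)}}{-976308} = \frac{256}{9 \left(-976308\right)} = \frac{256}{9} \left(- \frac{1}{976308}\right) = - \frac{64}{2196693}$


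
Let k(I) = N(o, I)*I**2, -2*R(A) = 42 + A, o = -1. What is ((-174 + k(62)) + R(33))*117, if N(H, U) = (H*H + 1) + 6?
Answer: 7146477/2 ≈ 3.5732e+6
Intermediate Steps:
R(A) = -21 - A/2 (R(A) = -(42 + A)/2 = -21 - A/2)
N(H, U) = 7 + H**2 (N(H, U) = (H**2 + 1) + 6 = (1 + H**2) + 6 = 7 + H**2)
k(I) = 8*I**2 (k(I) = (7 + (-1)**2)*I**2 = (7 + 1)*I**2 = 8*I**2)
((-174 + k(62)) + R(33))*117 = ((-174 + 8*62**2) + (-21 - 1/2*33))*117 = ((-174 + 8*3844) + (-21 - 33/2))*117 = ((-174 + 30752) - 75/2)*117 = (30578 - 75/2)*117 = (61081/2)*117 = 7146477/2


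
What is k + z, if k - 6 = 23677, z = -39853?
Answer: -16170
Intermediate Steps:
k = 23683 (k = 6 + 23677 = 23683)
k + z = 23683 - 39853 = -16170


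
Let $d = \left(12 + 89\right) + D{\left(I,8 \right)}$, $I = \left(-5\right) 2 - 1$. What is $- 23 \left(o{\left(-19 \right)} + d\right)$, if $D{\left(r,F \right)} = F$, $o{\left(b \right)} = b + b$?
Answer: $-1633$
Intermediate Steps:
$o{\left(b \right)} = 2 b$
$I = -11$ ($I = -10 - 1 = -11$)
$d = 109$ ($d = \left(12 + 89\right) + 8 = 101 + 8 = 109$)
$- 23 \left(o{\left(-19 \right)} + d\right) = - 23 \left(2 \left(-19\right) + 109\right) = - 23 \left(-38 + 109\right) = \left(-23\right) 71 = -1633$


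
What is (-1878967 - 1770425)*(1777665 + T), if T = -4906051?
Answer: 11416706841312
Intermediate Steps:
(-1878967 - 1770425)*(1777665 + T) = (-1878967 - 1770425)*(1777665 - 4906051) = -3649392*(-3128386) = 11416706841312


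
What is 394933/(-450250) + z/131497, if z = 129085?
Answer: 6188016549/59206524250 ≈ 0.10452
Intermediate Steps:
394933/(-450250) + z/131497 = 394933/(-450250) + 129085/131497 = 394933*(-1/450250) + 129085*(1/131497) = -394933/450250 + 129085/131497 = 6188016549/59206524250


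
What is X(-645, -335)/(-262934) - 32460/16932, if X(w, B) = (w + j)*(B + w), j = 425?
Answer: -10361715/3785713 ≈ -2.7371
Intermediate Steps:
X(w, B) = (425 + w)*(B + w) (X(w, B) = (w + 425)*(B + w) = (425 + w)*(B + w))
X(-645, -335)/(-262934) - 32460/16932 = ((-645)**2 + 425*(-335) + 425*(-645) - 335*(-645))/(-262934) - 32460/16932 = (416025 - 142375 - 274125 + 216075)*(-1/262934) - 32460*1/16932 = 215600*(-1/262934) - 2705/1411 = -2200/2683 - 2705/1411 = -10361715/3785713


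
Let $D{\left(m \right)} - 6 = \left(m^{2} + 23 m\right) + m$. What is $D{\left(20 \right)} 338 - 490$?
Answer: $298978$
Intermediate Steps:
$D{\left(m \right)} = 6 + m^{2} + 24 m$ ($D{\left(m \right)} = 6 + \left(\left(m^{2} + 23 m\right) + m\right) = 6 + \left(m^{2} + 24 m\right) = 6 + m^{2} + 24 m$)
$D{\left(20 \right)} 338 - 490 = \left(6 + 20^{2} + 24 \cdot 20\right) 338 - 490 = \left(6 + 400 + 480\right) 338 - 490 = 886 \cdot 338 - 490 = 299468 - 490 = 298978$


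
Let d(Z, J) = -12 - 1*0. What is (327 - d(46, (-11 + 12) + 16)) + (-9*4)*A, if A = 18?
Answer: -309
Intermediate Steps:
d(Z, J) = -12 (d(Z, J) = -12 + 0 = -12)
(327 - d(46, (-11 + 12) + 16)) + (-9*4)*A = (327 - 1*(-12)) - 9*4*18 = (327 + 12) - 36*18 = 339 - 648 = -309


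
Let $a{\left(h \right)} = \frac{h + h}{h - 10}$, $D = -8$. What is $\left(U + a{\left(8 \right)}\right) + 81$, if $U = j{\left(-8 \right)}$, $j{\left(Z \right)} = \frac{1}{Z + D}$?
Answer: $\frac{1167}{16} \approx 72.938$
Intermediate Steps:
$a{\left(h \right)} = \frac{2 h}{-10 + h}$
$j{\left(Z \right)} = \frac{1}{-8 + Z}$ ($j{\left(Z \right)} = \frac{1}{Z - 8} = \frac{1}{-8 + Z}$)
$U = - \frac{1}{16}$ ($U = \frac{1}{-8 - 8} = \frac{1}{-16} = - \frac{1}{16} \approx -0.0625$)
$\left(U + a{\left(8 \right)}\right) + 81 = \left(- \frac{1}{16} + 2 \cdot 8 \frac{1}{-10 + 8}\right) + 81 = \left(- \frac{1}{16} + 2 \cdot 8 \frac{1}{-2}\right) + 81 = \left(- \frac{1}{16} + 2 \cdot 8 \left(- \frac{1}{2}\right)\right) + 81 = \left(- \frac{1}{16} - 8\right) + 81 = - \frac{129}{16} + 81 = \frac{1167}{16}$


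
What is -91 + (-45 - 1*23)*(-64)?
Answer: 4261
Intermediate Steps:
-91 + (-45 - 1*23)*(-64) = -91 + (-45 - 23)*(-64) = -91 - 68*(-64) = -91 + 4352 = 4261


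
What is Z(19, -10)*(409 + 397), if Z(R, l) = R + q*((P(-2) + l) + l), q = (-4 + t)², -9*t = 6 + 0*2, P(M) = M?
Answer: -3337646/9 ≈ -3.7085e+5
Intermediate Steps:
t = -⅔ (t = -(6 + 0*2)/9 = -(6 + 0)/9 = -⅑*6 = -⅔ ≈ -0.66667)
q = 196/9 (q = (-4 - ⅔)² = (-14/3)² = 196/9 ≈ 21.778)
Z(R, l) = -392/9 + R + 392*l/9 (Z(R, l) = R + 196*((-2 + l) + l)/9 = R + 196*(-2 + 2*l)/9 = R + (-392/9 + 392*l/9) = -392/9 + R + 392*l/9)
Z(19, -10)*(409 + 397) = (-392/9 + 19 + (392/9)*(-10))*(409 + 397) = (-392/9 + 19 - 3920/9)*806 = -4141/9*806 = -3337646/9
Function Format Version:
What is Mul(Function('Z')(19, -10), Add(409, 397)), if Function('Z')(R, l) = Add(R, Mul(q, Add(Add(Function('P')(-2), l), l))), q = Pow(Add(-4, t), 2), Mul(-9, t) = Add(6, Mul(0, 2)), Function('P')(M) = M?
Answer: Rational(-3337646, 9) ≈ -3.7085e+5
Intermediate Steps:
t = Rational(-2, 3) (t = Mul(Rational(-1, 9), Add(6, Mul(0, 2))) = Mul(Rational(-1, 9), Add(6, 0)) = Mul(Rational(-1, 9), 6) = Rational(-2, 3) ≈ -0.66667)
q = Rational(196, 9) (q = Pow(Add(-4, Rational(-2, 3)), 2) = Pow(Rational(-14, 3), 2) = Rational(196, 9) ≈ 21.778)
Function('Z')(R, l) = Add(Rational(-392, 9), R, Mul(Rational(392, 9), l)) (Function('Z')(R, l) = Add(R, Mul(Rational(196, 9), Add(Add(-2, l), l))) = Add(R, Mul(Rational(196, 9), Add(-2, Mul(2, l)))) = Add(R, Add(Rational(-392, 9), Mul(Rational(392, 9), l))) = Add(Rational(-392, 9), R, Mul(Rational(392, 9), l)))
Mul(Function('Z')(19, -10), Add(409, 397)) = Mul(Add(Rational(-392, 9), 19, Mul(Rational(392, 9), -10)), Add(409, 397)) = Mul(Add(Rational(-392, 9), 19, Rational(-3920, 9)), 806) = Mul(Rational(-4141, 9), 806) = Rational(-3337646, 9)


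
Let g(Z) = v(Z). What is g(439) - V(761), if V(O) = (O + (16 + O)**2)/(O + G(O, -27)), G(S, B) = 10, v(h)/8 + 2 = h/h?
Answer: -610658/771 ≈ -792.03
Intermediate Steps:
v(h) = -8 (v(h) = -16 + 8*(h/h) = -16 + 8*1 = -16 + 8 = -8)
g(Z) = -8
V(O) = (O + (16 + O)**2)/(10 + O) (V(O) = (O + (16 + O)**2)/(O + 10) = (O + (16 + O)**2)/(10 + O))
g(439) - V(761) = -8 - (761 + (16 + 761)**2)/(10 + 761) = -8 - (761 + 777**2)/771 = -8 - (761 + 603729)/771 = -8 - 604490/771 = -610658/771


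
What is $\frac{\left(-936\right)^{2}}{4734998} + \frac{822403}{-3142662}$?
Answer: $- \frac{570401476321}{7440249142338} \approx -0.076664$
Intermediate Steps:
$\frac{\left(-936\right)^{2}}{4734998} + \frac{822403}{-3142662} = 876096 \cdot \frac{1}{4734998} + 822403 \left(- \frac{1}{3142662}\right) = \frac{438048}{2367499} - \frac{822403}{3142662} = - \frac{570401476321}{7440249142338}$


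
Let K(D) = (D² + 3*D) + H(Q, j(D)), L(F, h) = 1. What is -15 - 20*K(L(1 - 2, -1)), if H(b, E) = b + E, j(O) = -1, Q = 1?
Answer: -95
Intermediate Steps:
H(b, E) = E + b
K(D) = D² + 3*D (K(D) = (D² + 3*D) + (-1 + 1) = (D² + 3*D) + 0 = D² + 3*D)
-15 - 20*K(L(1 - 2, -1)) = -15 - 20*(3 + 1) = -15 - 20*4 = -15 - 80 = -95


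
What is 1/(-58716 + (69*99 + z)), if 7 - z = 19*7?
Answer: -1/52011 ≈ -1.9227e-5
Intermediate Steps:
z = -126 (z = 7 - 19*7 = 7 - 1*133 = 7 - 133 = -126)
1/(-58716 + (69*99 + z)) = 1/(-58716 + (69*99 - 126)) = 1/(-58716 + (6831 - 126)) = 1/(-58716 + 6705) = 1/(-52011) = -1/52011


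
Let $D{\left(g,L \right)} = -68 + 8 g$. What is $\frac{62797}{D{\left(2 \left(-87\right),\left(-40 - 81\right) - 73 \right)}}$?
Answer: $- \frac{62797}{1460} \approx -43.012$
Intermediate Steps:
$\frac{62797}{D{\left(2 \left(-87\right),\left(-40 - 81\right) - 73 \right)}} = \frac{62797}{-68 + 8 \cdot 2 \left(-87\right)} = \frac{62797}{-68 + 8 \left(-174\right)} = \frac{62797}{-68 - 1392} = \frac{62797}{-1460} = 62797 \left(- \frac{1}{1460}\right) = - \frac{62797}{1460}$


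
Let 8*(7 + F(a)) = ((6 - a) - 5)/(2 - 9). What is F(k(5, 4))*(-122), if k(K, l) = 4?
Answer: 23729/28 ≈ 847.46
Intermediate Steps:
F(a) = -393/56 + a/56 (F(a) = -7 + (((6 - a) - 5)/(2 - 9))/8 = -7 + ((1 - a)/(-7))/8 = -7 + ((1 - a)*(-⅐))/8 = -7 + (-⅐ + a/7)/8 = -7 + (-1/56 + a/56) = -393/56 + a/56)
F(k(5, 4))*(-122) = (-393/56 + (1/56)*4)*(-122) = (-393/56 + 1/14)*(-122) = -389/56*(-122) = 23729/28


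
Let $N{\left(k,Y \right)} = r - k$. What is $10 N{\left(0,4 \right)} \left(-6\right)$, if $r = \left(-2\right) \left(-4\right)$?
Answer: $-480$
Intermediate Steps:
$r = 8$
$N{\left(k,Y \right)} = 8 - k$
$10 N{\left(0,4 \right)} \left(-6\right) = 10 \left(8 - 0\right) \left(-6\right) = 10 \left(8 + 0\right) \left(-6\right) = 10 \cdot 8 \left(-6\right) = 80 \left(-6\right) = -480$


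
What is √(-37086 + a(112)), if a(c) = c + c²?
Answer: I*√24430 ≈ 156.3*I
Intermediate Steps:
√(-37086 + a(112)) = √(-37086 + 112*(1 + 112)) = √(-37086 + 112*113) = √(-37086 + 12656) = √(-24430) = I*√24430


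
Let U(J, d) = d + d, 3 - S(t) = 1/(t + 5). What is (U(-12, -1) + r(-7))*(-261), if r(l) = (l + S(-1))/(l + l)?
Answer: 24795/56 ≈ 442.77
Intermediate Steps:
S(t) = 3 - 1/(5 + t) (S(t) = 3 - 1/(t + 5) = 3 - 1/(5 + t))
U(J, d) = 2*d
r(l) = (11/4 + l)/(2*l) (r(l) = (l + (14 + 3*(-1))/(5 - 1))/(l + l) = (l + (14 - 3)/4)/((2*l)) = (l + (¼)*11)*(1/(2*l)) = (l + 11/4)*(1/(2*l)) = (11/4 + l)*(1/(2*l)) = (11/4 + l)/(2*l))
(U(-12, -1) + r(-7))*(-261) = (2*(-1) + (⅛)*(11 + 4*(-7))/(-7))*(-261) = (-2 + (⅛)*(-⅐)*(11 - 28))*(-261) = (-2 + (⅛)*(-⅐)*(-17))*(-261) = (-2 + 17/56)*(-261) = -95/56*(-261) = 24795/56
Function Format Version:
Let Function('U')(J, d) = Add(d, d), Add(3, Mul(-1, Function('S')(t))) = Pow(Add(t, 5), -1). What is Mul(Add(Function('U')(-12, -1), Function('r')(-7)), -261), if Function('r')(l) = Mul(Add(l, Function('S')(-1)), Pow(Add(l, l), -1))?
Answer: Rational(24795, 56) ≈ 442.77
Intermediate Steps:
Function('S')(t) = Add(3, Mul(-1, Pow(Add(5, t), -1))) (Function('S')(t) = Add(3, Mul(-1, Pow(Add(t, 5), -1))) = Add(3, Mul(-1, Pow(Add(5, t), -1))))
Function('U')(J, d) = Mul(2, d)
Function('r')(l) = Mul(Rational(1, 2), Pow(l, -1), Add(Rational(11, 4), l)) (Function('r')(l) = Mul(Add(l, Mul(Pow(Add(5, -1), -1), Add(14, Mul(3, -1)))), Pow(Add(l, l), -1)) = Mul(Add(l, Mul(Pow(4, -1), Add(14, -3))), Pow(Mul(2, l), -1)) = Mul(Add(l, Mul(Rational(1, 4), 11)), Mul(Rational(1, 2), Pow(l, -1))) = Mul(Add(l, Rational(11, 4)), Mul(Rational(1, 2), Pow(l, -1))) = Mul(Add(Rational(11, 4), l), Mul(Rational(1, 2), Pow(l, -1))) = Mul(Rational(1, 2), Pow(l, -1), Add(Rational(11, 4), l)))
Mul(Add(Function('U')(-12, -1), Function('r')(-7)), -261) = Mul(Add(Mul(2, -1), Mul(Rational(1, 8), Pow(-7, -1), Add(11, Mul(4, -7)))), -261) = Mul(Add(-2, Mul(Rational(1, 8), Rational(-1, 7), Add(11, -28))), -261) = Mul(Add(-2, Mul(Rational(1, 8), Rational(-1, 7), -17)), -261) = Mul(Add(-2, Rational(17, 56)), -261) = Mul(Rational(-95, 56), -261) = Rational(24795, 56)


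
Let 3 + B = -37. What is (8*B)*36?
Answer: -11520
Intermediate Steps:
B = -40 (B = -3 - 37 = -40)
(8*B)*36 = (8*(-40))*36 = -320*36 = -11520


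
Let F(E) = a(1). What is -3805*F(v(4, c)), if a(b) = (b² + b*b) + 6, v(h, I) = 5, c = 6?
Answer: -30440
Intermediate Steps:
a(b) = 6 + 2*b² (a(b) = (b² + b²) + 6 = 2*b² + 6 = 6 + 2*b²)
F(E) = 8 (F(E) = 6 + 2*1² = 6 + 2*1 = 6 + 2 = 8)
-3805*F(v(4, c)) = -3805*8 = -30440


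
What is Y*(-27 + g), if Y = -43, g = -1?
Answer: 1204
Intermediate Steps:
Y*(-27 + g) = -43*(-27 - 1) = -43*(-28) = 1204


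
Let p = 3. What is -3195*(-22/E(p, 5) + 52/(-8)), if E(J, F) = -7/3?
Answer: -130995/14 ≈ -9356.8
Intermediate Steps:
E(J, F) = -7/3 (E(J, F) = -7*1/3 = -7/3)
-3195*(-22/E(p, 5) + 52/(-8)) = -3195*(-22/(-7/3) + 52/(-8)) = -3195*(-22*(-3/7) + 52*(-1/8)) = -3195*(66/7 - 13/2) = -3195*41/14 = -130995/14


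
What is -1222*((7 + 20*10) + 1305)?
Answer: -1847664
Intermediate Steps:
-1222*((7 + 20*10) + 1305) = -1222*((7 + 200) + 1305) = -1222*(207 + 1305) = -1222*1512 = -1847664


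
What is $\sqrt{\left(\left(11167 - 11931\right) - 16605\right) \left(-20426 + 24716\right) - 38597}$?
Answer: $i \sqrt{74551607} \approx 8634.3 i$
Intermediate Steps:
$\sqrt{\left(\left(11167 - 11931\right) - 16605\right) \left(-20426 + 24716\right) - 38597} = \sqrt{\left(-764 - 16605\right) 4290 - 38597} = \sqrt{\left(-17369\right) 4290 - 38597} = \sqrt{-74513010 - 38597} = \sqrt{-74551607} = i \sqrt{74551607}$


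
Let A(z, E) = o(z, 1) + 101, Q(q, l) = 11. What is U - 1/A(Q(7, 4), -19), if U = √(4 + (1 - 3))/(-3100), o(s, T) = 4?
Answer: -1/105 - √2/3100 ≈ -0.0099800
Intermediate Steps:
A(z, E) = 105 (A(z, E) = 4 + 101 = 105)
U = -√2/3100 (U = √(4 - 2)*(-1/3100) = √2*(-1/3100) = -√2/3100 ≈ -0.00045620)
U - 1/A(Q(7, 4), -19) = -√2/3100 - 1/105 = -1/105 - √2/3100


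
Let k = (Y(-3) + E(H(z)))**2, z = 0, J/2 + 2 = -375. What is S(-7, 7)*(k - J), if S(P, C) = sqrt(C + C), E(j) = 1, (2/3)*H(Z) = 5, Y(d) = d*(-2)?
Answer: 803*sqrt(14) ≈ 3004.6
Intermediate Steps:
J = -754 (J = -4 + 2*(-375) = -4 - 750 = -754)
Y(d) = -2*d
H(Z) = 15/2 (H(Z) = (3/2)*5 = 15/2)
S(P, C) = sqrt(2)*sqrt(C) (S(P, C) = sqrt(2*C) = sqrt(2)*sqrt(C))
k = 49 (k = (-2*(-3) + 1)**2 = (6 + 1)**2 = 7**2 = 49)
S(-7, 7)*(k - J) = (sqrt(2)*sqrt(7))*(49 - 1*(-754)) = sqrt(14)*(49 + 754) = sqrt(14)*803 = 803*sqrt(14)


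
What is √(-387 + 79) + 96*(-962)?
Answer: -92352 + 2*I*√77 ≈ -92352.0 + 17.55*I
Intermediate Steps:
√(-387 + 79) + 96*(-962) = √(-308) - 92352 = 2*I*√77 - 92352 = -92352 + 2*I*√77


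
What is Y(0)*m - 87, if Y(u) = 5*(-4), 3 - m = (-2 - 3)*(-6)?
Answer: 453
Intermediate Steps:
m = -27 (m = 3 - (-2 - 3)*(-6) = 3 - (-5)*(-6) = 3 - 1*30 = 3 - 30 = -27)
Y(u) = -20
Y(0)*m - 87 = -20*(-27) - 87 = 540 - 87 = 453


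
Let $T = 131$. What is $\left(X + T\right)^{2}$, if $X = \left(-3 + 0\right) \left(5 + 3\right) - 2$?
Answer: $11025$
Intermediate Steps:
$X = -26$ ($X = \left(-3\right) 8 - 2 = -24 - 2 = -26$)
$\left(X + T\right)^{2} = \left(-26 + 131\right)^{2} = 105^{2} = 11025$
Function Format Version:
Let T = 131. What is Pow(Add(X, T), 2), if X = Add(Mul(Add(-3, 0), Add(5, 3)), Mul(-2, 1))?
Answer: 11025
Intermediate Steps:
X = -26 (X = Add(Mul(-3, 8), -2) = Add(-24, -2) = -26)
Pow(Add(X, T), 2) = Pow(Add(-26, 131), 2) = Pow(105, 2) = 11025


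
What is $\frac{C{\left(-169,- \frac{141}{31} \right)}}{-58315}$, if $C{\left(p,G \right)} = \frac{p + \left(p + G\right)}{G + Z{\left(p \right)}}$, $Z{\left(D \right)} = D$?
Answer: $- \frac{10619}{313734700} \approx -3.3847 \cdot 10^{-5}$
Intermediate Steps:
$C{\left(p,G \right)} = \frac{G + 2 p}{G + p}$ ($C{\left(p,G \right)} = \frac{p + \left(p + G\right)}{G + p} = \frac{p + \left(G + p\right)}{G + p} = \frac{G + 2 p}{G + p}$)
$\frac{C{\left(-169,- \frac{141}{31} \right)}}{-58315} = \frac{\frac{1}{- \frac{141}{31} - 169} \left(- \frac{141}{31} + 2 \left(-169\right)\right)}{-58315} = \frac{\left(-141\right) \frac{1}{31} - 338}{\left(-141\right) \frac{1}{31} - 169} \left(- \frac{1}{58315}\right) = \frac{- \frac{141}{31} - 338}{- \frac{141}{31} - 169} \left(- \frac{1}{58315}\right) = \frac{1}{- \frac{5380}{31}} \left(- \frac{10619}{31}\right) \left(- \frac{1}{58315}\right) = \left(- \frac{31}{5380}\right) \left(- \frac{10619}{31}\right) \left(- \frac{1}{58315}\right) = \frac{10619}{5380} \left(- \frac{1}{58315}\right) = - \frac{10619}{313734700}$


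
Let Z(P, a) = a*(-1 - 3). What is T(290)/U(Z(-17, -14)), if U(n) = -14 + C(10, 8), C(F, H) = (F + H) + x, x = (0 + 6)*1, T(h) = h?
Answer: 29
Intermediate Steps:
Z(P, a) = -4*a (Z(P, a) = a*(-4) = -4*a)
x = 6 (x = 6*1 = 6)
C(F, H) = 6 + F + H (C(F, H) = (F + H) + 6 = 6 + F + H)
U(n) = 10 (U(n) = -14 + (6 + 10 + 8) = -14 + 24 = 10)
T(290)/U(Z(-17, -14)) = 290/10 = 290*(⅒) = 29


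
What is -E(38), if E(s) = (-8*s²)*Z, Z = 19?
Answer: 219488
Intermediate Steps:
E(s) = -152*s² (E(s) = -8*s²*19 = -152*s²)
-E(38) = -(-152)*38² = -(-152)*1444 = -1*(-219488) = 219488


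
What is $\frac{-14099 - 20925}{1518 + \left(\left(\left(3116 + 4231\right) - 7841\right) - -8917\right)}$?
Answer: $- \frac{35024}{9941} \approx -3.5232$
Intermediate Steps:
$\frac{-14099 - 20925}{1518 + \left(\left(\left(3116 + 4231\right) - 7841\right) - -8917\right)} = - \frac{35024}{1518 + \left(\left(7347 - 7841\right) + 8917\right)} = - \frac{35024}{1518 + \left(-494 + 8917\right)} = - \frac{35024}{1518 + 8423} = - \frac{35024}{9941}$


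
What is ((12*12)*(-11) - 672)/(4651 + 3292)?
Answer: -48/169 ≈ -0.28402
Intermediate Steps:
((12*12)*(-11) - 672)/(4651 + 3292) = (144*(-11) - 672)/7943 = (-1584 - 672)*(1/7943) = -2256*1/7943 = -48/169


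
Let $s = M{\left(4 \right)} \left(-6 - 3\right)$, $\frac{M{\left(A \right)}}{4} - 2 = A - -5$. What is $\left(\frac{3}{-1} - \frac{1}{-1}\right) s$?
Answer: $792$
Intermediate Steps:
$M{\left(A \right)} = 28 + 4 A$ ($M{\left(A \right)} = 8 + 4 \left(A - -5\right) = 8 + 4 \left(A + 5\right) = 8 + 4 \left(5 + A\right) = 8 + \left(20 + 4 A\right) = 28 + 4 A$)
$s = -396$ ($s = \left(28 + 4 \cdot 4\right) \left(-6 - 3\right) = \left(28 + 16\right) \left(-9\right) = 44 \left(-9\right) = -396$)
$\left(\frac{3}{-1} - \frac{1}{-1}\right) s = \left(\frac{3}{-1} - \frac{1}{-1}\right) \left(-396\right) = \left(3 \left(-1\right) - -1\right) \left(-396\right) = \left(-3 + 1\right) \left(-396\right) = \left(-2\right) \left(-396\right) = 792$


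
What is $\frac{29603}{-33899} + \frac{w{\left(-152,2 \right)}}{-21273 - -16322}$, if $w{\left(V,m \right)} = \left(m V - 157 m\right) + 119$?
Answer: $- \frac{129648852}{167833949} \approx -0.77248$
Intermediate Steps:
$w{\left(V,m \right)} = 119 - 157 m + V m$ ($w{\left(V,m \right)} = \left(V m - 157 m\right) + 119 = \left(- 157 m + V m\right) + 119 = 119 - 157 m + V m$)
$\frac{29603}{-33899} + \frac{w{\left(-152,2 \right)}}{-21273 - -16322} = \frac{29603}{-33899} + \frac{119 - 314 - 304}{-21273 - -16322} = 29603 \left(- \frac{1}{33899}\right) + \frac{119 - 314 - 304}{-21273 + 16322} = - \frac{29603}{33899} - \frac{499}{-4951} = - \frac{29603}{33899} - - \frac{499}{4951} = - \frac{29603}{33899} + \frac{499}{4951} = - \frac{129648852}{167833949}$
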